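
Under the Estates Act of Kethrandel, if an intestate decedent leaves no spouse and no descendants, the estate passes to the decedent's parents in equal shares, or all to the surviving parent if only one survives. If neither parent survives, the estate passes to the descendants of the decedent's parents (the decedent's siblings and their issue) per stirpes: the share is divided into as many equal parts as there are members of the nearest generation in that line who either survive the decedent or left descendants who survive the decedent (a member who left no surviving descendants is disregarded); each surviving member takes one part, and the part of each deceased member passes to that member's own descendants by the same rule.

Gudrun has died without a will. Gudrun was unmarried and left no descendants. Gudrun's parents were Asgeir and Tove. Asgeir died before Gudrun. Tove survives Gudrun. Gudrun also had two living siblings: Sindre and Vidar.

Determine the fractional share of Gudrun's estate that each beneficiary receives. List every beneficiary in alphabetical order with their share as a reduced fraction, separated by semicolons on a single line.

Tove 1

Only one parent, Tove, survives, so Tove takes the entire estate. The siblings take nothing because a surviving parent has priority.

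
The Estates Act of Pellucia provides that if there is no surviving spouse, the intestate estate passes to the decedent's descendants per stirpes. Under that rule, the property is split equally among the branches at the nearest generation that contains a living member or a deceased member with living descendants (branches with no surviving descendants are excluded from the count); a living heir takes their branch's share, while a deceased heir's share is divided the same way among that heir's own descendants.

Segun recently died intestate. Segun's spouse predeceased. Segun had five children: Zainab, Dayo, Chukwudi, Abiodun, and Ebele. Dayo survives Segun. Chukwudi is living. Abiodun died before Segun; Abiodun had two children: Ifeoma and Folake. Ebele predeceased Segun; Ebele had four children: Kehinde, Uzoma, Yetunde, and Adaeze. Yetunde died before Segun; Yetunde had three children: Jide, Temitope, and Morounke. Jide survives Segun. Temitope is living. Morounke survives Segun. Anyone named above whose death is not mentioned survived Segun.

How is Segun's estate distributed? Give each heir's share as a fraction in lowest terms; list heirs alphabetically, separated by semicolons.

There is no surviving spouse, so the entire estate passes to Segun's descendants per stirpes.
The estate is divided into 5 equal shares of 1/5 among Zainab, Dayo, Chukwudi, Abiodun, Ebele.
Zainab is living and takes 1/5.
Dayo is living and takes 1/5.
Chukwudi is living and takes 1/5.
Abiodun predeceased; the 1/5 allotted to Abiodun's branch passes to Abiodun's issue by representation.
The 1/5 is divided into 2 equal shares of 1/10 among Ifeoma, Folake.
Ifeoma is living and takes 1/10.
Folake is living and takes 1/10.
Ebele predeceased; the 1/5 allotted to Ebele's branch passes to Ebele's issue by representation.
The 1/5 is divided into 4 equal shares of 1/20 among Kehinde, Uzoma, Yetunde, Adaeze.
Kehinde is living and takes 1/20.
Uzoma is living and takes 1/20.
Yetunde predeceased; the 1/20 allotted to Yetunde's branch passes to Yetunde's issue by representation.
The 1/20 is divided into 3 equal shares of 1/60 among Jide, Temitope, Morounke.
Jide is living and takes 1/60.
Temitope is living and takes 1/60.
Morounke is living and takes 1/60.
Adaeze is living and takes 1/20.

Adaeze 1/20; Chukwudi 1/5; Dayo 1/5; Folake 1/10; Ifeoma 1/10; Jide 1/60; Kehinde 1/20; Morounke 1/60; Temitope 1/60; Uzoma 1/20; Zainab 1/5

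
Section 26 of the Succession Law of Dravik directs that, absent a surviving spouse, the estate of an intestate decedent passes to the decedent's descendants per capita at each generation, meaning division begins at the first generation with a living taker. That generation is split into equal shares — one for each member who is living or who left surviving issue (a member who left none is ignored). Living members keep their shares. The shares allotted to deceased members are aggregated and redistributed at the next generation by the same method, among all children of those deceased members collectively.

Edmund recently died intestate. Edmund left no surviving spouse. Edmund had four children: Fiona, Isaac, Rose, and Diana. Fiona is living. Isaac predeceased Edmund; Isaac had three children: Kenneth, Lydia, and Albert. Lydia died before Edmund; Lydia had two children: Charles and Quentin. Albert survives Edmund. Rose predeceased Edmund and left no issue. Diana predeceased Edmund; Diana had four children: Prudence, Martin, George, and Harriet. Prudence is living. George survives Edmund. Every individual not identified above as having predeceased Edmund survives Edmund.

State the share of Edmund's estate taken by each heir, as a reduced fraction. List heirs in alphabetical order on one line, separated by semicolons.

Albert 2/21; Charles 1/21; Fiona 1/3; George 2/21; Harriet 2/21; Kenneth 2/21; Martin 2/21; Prudence 2/21; Quentin 1/21

There is no surviving spouse, so the entire estate passes to Edmund's descendants per capita at each generation.
At generation 1 (Fiona, Isaac, Diana) there are 3 shares of (1)/3 = 1/3 each.
Living: Fiona — each takes 1/3.
Deceased: Isaac and Diana. Their combined 2/3 is pooled and carried to generation 2.
At generation 2 (Kenneth, Lydia, Albert, Prudence, Martin, George, Harriet) there are 7 shares of (2/3)/7 = 2/21 each.
Living: Kenneth, Albert, Prudence, Martin, George, and Harriet — each takes 2/21.
Deceased: Lydia. That 2/21 share is carried to generation 3.
At generation 3 (Charles, Quentin) there are 2 shares of (2/21)/2 = 1/21 each.
Living: Charles and Quentin — each takes 1/21.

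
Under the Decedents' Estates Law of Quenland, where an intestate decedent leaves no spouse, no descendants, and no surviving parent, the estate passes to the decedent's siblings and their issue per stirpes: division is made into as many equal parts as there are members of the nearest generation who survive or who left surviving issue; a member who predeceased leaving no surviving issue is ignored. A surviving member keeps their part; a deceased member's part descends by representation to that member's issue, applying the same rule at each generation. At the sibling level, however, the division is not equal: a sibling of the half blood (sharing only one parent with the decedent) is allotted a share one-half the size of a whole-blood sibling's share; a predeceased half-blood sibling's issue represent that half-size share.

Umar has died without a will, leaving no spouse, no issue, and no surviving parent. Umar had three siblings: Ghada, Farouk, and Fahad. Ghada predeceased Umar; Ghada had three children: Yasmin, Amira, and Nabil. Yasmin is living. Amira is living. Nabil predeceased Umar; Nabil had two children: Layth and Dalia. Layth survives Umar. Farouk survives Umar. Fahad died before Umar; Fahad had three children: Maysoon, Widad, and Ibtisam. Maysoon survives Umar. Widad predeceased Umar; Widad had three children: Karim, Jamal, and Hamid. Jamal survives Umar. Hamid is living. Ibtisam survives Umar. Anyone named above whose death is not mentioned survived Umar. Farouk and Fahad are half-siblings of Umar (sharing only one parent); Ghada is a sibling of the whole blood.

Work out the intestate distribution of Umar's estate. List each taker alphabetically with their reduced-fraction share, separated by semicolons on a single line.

No spouse, descendants, or parent survives, so the estate passes to Umar's siblings per stirpes.
Half-blood siblings count for one-half the weight of whole-blood siblings at the initial division.
Dividing 1 in proportion to weights (total weight 2): Ghada (weight 1) → 1/2; Farouk (weight 1/2) → 1/4; Fahad (weight 1/2) → 1/4.
Ghada predeceased; the 1/2 allotted to Ghada's branch passes to Ghada's issue by representation.
The 1/2 is divided into 3 equal shares of 1/6 among Yasmin, Amira, Nabil.
Yasmin is living and takes 1/6.
Amira is living and takes 1/6.
Nabil predeceased; the 1/6 allotted to Nabil's branch passes to Nabil's issue by representation.
The 1/6 is divided into 2 equal shares of 1/12 among Layth, Dalia.
Layth is living and takes 1/12.
Dalia is living and takes 1/12.
Farouk is living and takes 1/4.
Fahad predeceased; the 1/4 allotted to Fahad's branch passes to Fahad's issue by representation.
The 1/4 is divided into 3 equal shares of 1/12 among Maysoon, Widad, Ibtisam.
Maysoon is living and takes 1/12.
Widad predeceased; the 1/12 allotted to Widad's branch passes to Widad's issue by representation.
The 1/12 is divided into 3 equal shares of 1/36 among Karim, Jamal, Hamid.
Karim is living and takes 1/36.
Jamal is living and takes 1/36.
Hamid is living and takes 1/36.
Ibtisam is living and takes 1/12.

Amira 1/6; Dalia 1/12; Farouk 1/4; Hamid 1/36; Ibtisam 1/12; Jamal 1/36; Karim 1/36; Layth 1/12; Maysoon 1/12; Yasmin 1/6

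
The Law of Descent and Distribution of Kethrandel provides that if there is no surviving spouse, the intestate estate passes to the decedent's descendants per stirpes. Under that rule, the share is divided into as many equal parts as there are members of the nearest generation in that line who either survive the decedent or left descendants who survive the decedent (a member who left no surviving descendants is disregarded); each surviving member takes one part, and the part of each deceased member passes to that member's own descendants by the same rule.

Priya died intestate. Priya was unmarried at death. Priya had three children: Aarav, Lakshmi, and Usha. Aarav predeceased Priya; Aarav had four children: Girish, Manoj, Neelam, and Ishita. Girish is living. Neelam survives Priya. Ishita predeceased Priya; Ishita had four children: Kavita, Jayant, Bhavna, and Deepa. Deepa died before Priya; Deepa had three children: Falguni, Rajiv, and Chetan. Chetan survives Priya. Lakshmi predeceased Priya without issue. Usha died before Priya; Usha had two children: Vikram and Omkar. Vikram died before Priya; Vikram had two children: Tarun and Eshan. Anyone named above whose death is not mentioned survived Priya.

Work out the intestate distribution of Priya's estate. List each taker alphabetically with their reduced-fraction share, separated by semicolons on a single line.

Bhavna 1/32; Chetan 1/96; Eshan 1/8; Falguni 1/96; Girish 1/8; Jayant 1/32; Kavita 1/32; Manoj 1/8; Neelam 1/8; Omkar 1/4; Rajiv 1/96; Tarun 1/8

There is no surviving spouse, so the entire estate passes to Priya's descendants per stirpes.
Lakshmi left no surviving issue, so that branch lapses and is disregarded.
The estate is divided into 2 equal shares of 1/2 among Aarav, Usha.
Aarav predeceased; the 1/2 allotted to Aarav's branch passes to Aarav's issue by representation.
The 1/2 is divided into 4 equal shares of 1/8 among Girish, Manoj, Neelam, Ishita.
Girish is living and takes 1/8.
Manoj is living and takes 1/8.
Neelam is living and takes 1/8.
Ishita predeceased; the 1/8 allotted to Ishita's branch passes to Ishita's issue by representation.
The 1/8 is divided into 4 equal shares of 1/32 among Kavita, Jayant, Bhavna, Deepa.
Kavita is living and takes 1/32.
Jayant is living and takes 1/32.
Bhavna is living and takes 1/32.
Deepa predeceased; the 1/32 allotted to Deepa's branch passes to Deepa's issue by representation.
The 1/32 is divided into 3 equal shares of 1/96 among Falguni, Rajiv, Chetan.
Falguni is living and takes 1/96.
Rajiv is living and takes 1/96.
Chetan is living and takes 1/96.
Usha predeceased; the 1/2 allotted to Usha's branch passes to Usha's issue by representation.
The 1/2 is divided into 2 equal shares of 1/4 among Vikram, Omkar.
Vikram predeceased; the 1/4 allotted to Vikram's branch passes to Vikram's issue by representation.
The 1/4 is divided into 2 equal shares of 1/8 among Tarun, Eshan.
Tarun is living and takes 1/8.
Eshan is living and takes 1/8.
Omkar is living and takes 1/4.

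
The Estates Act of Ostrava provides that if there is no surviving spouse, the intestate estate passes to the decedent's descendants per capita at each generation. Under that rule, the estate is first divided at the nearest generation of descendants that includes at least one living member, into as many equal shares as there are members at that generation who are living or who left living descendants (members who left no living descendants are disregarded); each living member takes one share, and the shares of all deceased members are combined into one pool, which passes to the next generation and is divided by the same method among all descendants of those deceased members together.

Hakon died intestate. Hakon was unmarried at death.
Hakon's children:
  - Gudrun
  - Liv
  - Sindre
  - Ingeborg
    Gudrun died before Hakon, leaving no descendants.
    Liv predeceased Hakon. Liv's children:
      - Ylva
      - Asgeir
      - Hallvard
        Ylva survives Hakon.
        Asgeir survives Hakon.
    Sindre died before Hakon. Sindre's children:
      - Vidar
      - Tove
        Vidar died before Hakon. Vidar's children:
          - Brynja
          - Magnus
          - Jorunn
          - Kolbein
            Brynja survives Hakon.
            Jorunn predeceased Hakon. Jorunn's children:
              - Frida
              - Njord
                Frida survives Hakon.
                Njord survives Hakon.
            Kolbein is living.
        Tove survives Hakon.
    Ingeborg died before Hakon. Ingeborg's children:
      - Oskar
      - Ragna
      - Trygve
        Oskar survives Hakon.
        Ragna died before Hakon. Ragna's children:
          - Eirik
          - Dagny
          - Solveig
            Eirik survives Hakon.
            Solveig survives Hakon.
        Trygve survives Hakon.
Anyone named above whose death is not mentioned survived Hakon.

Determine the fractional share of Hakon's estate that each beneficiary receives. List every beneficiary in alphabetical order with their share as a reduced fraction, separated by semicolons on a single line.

There is no surviving spouse, so the entire estate passes to Hakon's descendants per capita at each generation.
No one at generation 1 (Liv, Sindre, Ingeborg) is living; moving to the next generation.
At generation 2 (Ylva, Asgeir, Hallvard, Vidar, Tove, Oskar, Ragna, Trygve) there are 8 shares of (1)/8 = 1/8 each.
Living: Ylva, Asgeir, Hallvard, Tove, Oskar, and Trygve — each takes 1/8.
Deceased: Vidar and Ragna. Their combined 1/4 is pooled and carried to generation 3.
At generation 3 (Brynja, Magnus, Jorunn, Kolbein, Eirik, Dagny, Solveig) there are 7 shares of (1/4)/7 = 1/28 each.
Living: Brynja, Magnus, Kolbein, Eirik, Dagny, and Solveig — each takes 1/28.
Deceased: Jorunn. That 1/28 share is carried to generation 4.
At generation 4 (Frida, Njord) there are 2 shares of (1/28)/2 = 1/56 each.
Living: Frida and Njord — each takes 1/56.

Asgeir 1/8; Brynja 1/28; Dagny 1/28; Eirik 1/28; Frida 1/56; Hallvard 1/8; Kolbein 1/28; Magnus 1/28; Njord 1/56; Oskar 1/8; Solveig 1/28; Tove 1/8; Trygve 1/8; Ylva 1/8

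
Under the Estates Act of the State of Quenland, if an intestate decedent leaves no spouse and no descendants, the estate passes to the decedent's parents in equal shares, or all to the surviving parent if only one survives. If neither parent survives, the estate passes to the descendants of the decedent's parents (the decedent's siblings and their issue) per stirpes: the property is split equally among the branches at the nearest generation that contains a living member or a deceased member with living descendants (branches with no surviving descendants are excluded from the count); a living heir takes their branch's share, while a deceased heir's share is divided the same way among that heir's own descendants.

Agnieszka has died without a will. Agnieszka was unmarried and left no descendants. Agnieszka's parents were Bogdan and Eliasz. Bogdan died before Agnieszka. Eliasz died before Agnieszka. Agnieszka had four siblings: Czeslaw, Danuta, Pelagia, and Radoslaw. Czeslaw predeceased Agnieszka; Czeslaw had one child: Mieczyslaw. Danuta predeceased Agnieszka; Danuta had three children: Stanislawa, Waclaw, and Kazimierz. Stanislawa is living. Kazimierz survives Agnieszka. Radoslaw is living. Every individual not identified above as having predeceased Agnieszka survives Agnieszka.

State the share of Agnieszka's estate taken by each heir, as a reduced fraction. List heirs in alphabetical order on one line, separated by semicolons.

Neither parent survives and there are no descendants, so the estate passes to Agnieszka's siblings and their issue per stirpes.
The estate is divided into 4 equal shares of 1/4 among Czeslaw, Danuta, Pelagia, Radoslaw.
Czeslaw predeceased; the 1/4 allotted to Czeslaw's branch passes to Czeslaw's issue by representation.
Mieczyslaw is the sole taker at this level and receives the full 1/4.
Danuta predeceased; the 1/4 allotted to Danuta's branch passes to Danuta's issue by representation.
The 1/4 is divided into 3 equal shares of 1/12 among Stanislawa, Waclaw, Kazimierz.
Stanislawa is living and takes 1/12.
Waclaw is living and takes 1/12.
Kazimierz is living and takes 1/12.
Pelagia is living and takes 1/4.
Radoslaw is living and takes 1/4.

Kazimierz 1/12; Mieczyslaw 1/4; Pelagia 1/4; Radoslaw 1/4; Stanislawa 1/12; Waclaw 1/12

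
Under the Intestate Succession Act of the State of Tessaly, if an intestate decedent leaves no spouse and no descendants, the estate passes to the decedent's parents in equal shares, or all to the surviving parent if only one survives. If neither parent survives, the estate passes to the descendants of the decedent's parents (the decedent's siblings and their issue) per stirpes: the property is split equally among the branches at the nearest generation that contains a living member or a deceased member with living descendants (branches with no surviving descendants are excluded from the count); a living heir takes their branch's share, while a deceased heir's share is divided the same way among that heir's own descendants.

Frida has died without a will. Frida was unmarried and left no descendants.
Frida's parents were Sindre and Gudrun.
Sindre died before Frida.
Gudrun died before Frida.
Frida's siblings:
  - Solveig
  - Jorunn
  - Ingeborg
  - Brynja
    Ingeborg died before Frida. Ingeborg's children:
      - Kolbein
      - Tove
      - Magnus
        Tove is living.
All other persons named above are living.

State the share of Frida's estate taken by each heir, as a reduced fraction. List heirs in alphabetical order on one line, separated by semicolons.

Brynja 1/4; Jorunn 1/4; Kolbein 1/12; Magnus 1/12; Solveig 1/4; Tove 1/12

Neither parent survives and there are no descendants, so the estate passes to Frida's siblings and their issue per stirpes.
The estate is divided into 4 equal shares of 1/4 among Solveig, Jorunn, Ingeborg, Brynja.
Solveig is living and takes 1/4.
Jorunn is living and takes 1/4.
Ingeborg predeceased; the 1/4 allotted to Ingeborg's branch passes to Ingeborg's issue by representation.
The 1/4 is divided into 3 equal shares of 1/12 among Kolbein, Tove, Magnus.
Kolbein is living and takes 1/12.
Tove is living and takes 1/12.
Magnus is living and takes 1/12.
Brynja is living and takes 1/4.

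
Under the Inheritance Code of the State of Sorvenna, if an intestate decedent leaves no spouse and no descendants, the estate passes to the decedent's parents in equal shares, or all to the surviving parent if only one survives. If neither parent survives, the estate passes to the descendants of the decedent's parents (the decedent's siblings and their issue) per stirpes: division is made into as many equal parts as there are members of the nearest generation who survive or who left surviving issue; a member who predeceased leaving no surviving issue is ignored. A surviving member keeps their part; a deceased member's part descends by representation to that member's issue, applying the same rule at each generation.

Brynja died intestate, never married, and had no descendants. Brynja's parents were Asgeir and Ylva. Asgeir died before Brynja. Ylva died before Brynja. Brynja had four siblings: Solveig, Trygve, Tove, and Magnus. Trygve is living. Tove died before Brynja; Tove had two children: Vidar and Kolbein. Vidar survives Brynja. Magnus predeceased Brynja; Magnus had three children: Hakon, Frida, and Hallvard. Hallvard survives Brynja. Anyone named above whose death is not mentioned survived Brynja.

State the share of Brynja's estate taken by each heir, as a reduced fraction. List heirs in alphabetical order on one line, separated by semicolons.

Neither parent survives and there are no descendants, so the estate passes to Brynja's siblings and their issue per stirpes.
The estate is divided into 4 equal shares of 1/4 among Solveig, Trygve, Tove, Magnus.
Solveig is living and takes 1/4.
Trygve is living and takes 1/4.
Tove predeceased; the 1/4 allotted to Tove's branch passes to Tove's issue by representation.
The 1/4 is divided into 2 equal shares of 1/8 among Vidar, Kolbein.
Vidar is living and takes 1/8.
Kolbein is living and takes 1/8.
Magnus predeceased; the 1/4 allotted to Magnus's branch passes to Magnus's issue by representation.
The 1/4 is divided into 3 equal shares of 1/12 among Hakon, Frida, Hallvard.
Hakon is living and takes 1/12.
Frida is living and takes 1/12.
Hallvard is living and takes 1/12.

Frida 1/12; Hakon 1/12; Hallvard 1/12; Kolbein 1/8; Solveig 1/4; Trygve 1/4; Vidar 1/8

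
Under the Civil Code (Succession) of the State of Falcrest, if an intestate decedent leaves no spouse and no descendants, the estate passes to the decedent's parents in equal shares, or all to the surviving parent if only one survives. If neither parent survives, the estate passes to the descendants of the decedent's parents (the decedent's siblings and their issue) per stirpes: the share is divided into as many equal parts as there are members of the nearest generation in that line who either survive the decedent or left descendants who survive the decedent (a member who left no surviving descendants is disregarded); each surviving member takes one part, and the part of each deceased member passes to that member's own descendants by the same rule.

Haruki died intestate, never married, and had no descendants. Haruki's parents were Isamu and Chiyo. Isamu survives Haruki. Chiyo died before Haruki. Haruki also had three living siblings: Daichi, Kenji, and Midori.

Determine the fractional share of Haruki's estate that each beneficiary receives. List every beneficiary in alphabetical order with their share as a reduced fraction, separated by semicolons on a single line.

Isamu 1

Only one parent, Isamu, survives, so Isamu takes the entire estate. The siblings take nothing because a surviving parent has priority.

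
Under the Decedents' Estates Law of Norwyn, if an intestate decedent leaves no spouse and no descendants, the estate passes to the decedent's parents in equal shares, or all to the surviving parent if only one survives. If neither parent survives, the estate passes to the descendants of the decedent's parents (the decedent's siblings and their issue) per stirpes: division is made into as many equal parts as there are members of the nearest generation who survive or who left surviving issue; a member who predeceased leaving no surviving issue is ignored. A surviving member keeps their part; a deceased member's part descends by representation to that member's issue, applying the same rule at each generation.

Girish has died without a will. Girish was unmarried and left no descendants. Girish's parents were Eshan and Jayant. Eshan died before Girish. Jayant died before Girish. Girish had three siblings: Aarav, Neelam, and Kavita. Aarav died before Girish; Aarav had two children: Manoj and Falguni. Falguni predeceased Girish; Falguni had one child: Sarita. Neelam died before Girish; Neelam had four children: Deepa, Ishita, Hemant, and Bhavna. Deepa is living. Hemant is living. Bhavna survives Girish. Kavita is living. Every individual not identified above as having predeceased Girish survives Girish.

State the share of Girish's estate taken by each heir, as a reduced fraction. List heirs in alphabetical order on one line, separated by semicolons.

Bhavna 1/12; Deepa 1/12; Hemant 1/12; Ishita 1/12; Kavita 1/3; Manoj 1/6; Sarita 1/6

Neither parent survives and there are no descendants, so the estate passes to Girish's siblings and their issue per stirpes.
The estate is divided into 3 equal shares of 1/3 among Aarav, Neelam, Kavita.
Aarav predeceased; the 1/3 allotted to Aarav's branch passes to Aarav's issue by representation.
The 1/3 is divided into 2 equal shares of 1/6 among Manoj, Falguni.
Manoj is living and takes 1/6.
Falguni predeceased; the 1/6 allotted to Falguni's branch passes to Falguni's issue by representation.
Sarita is the sole taker at this level and receives the full 1/6.
Neelam predeceased; the 1/3 allotted to Neelam's branch passes to Neelam's issue by representation.
The 1/3 is divided into 4 equal shares of 1/12 among Deepa, Ishita, Hemant, Bhavna.
Deepa is living and takes 1/12.
Ishita is living and takes 1/12.
Hemant is living and takes 1/12.
Bhavna is living and takes 1/12.
Kavita is living and takes 1/3.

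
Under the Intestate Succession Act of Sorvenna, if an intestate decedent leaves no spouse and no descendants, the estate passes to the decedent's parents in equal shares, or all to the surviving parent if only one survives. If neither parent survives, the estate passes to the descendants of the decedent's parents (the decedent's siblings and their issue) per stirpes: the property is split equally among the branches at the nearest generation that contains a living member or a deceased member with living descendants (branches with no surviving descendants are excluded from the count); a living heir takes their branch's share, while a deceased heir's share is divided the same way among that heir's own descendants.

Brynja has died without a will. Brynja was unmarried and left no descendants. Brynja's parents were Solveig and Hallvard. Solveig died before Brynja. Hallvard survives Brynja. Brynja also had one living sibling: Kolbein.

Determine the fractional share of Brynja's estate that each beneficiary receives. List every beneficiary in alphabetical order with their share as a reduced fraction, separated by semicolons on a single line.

Only one parent, Hallvard, survives, so Hallvard takes the entire estate. The siblings take nothing because a surviving parent has priority.

Hallvard 1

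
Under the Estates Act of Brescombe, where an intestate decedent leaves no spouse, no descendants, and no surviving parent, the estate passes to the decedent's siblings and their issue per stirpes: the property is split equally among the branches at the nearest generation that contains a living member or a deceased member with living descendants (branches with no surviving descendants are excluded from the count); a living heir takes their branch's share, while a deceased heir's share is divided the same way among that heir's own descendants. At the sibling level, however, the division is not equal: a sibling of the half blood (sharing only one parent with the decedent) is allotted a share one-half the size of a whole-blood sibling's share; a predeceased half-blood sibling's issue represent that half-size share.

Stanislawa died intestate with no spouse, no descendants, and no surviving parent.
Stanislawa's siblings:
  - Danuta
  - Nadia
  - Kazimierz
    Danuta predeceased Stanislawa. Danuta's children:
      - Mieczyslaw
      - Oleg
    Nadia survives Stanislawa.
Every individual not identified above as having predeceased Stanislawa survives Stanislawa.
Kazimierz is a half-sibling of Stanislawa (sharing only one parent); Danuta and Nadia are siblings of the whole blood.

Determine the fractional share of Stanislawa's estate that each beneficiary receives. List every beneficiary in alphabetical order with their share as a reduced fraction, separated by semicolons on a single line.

Kazimierz 1/5; Mieczyslaw 1/5; Nadia 2/5; Oleg 1/5

No spouse, descendants, or parent survives, so the estate passes to Stanislawa's siblings per stirpes.
Half-blood siblings count for one-half the weight of whole-blood siblings at the initial division.
Dividing 1 in proportion to weights (total weight 5/2): Danuta (weight 1) → 2/5; Nadia (weight 1) → 2/5; Kazimierz (weight 1/2) → 1/5.
Danuta predeceased; the 2/5 allotted to Danuta's branch passes to Danuta's issue by representation.
The 2/5 is divided into 2 equal shares of 1/5 among Mieczyslaw, Oleg.
Mieczyslaw is living and takes 1/5.
Oleg is living and takes 1/5.
Nadia is living and takes 2/5.
Kazimierz is living and takes 1/5.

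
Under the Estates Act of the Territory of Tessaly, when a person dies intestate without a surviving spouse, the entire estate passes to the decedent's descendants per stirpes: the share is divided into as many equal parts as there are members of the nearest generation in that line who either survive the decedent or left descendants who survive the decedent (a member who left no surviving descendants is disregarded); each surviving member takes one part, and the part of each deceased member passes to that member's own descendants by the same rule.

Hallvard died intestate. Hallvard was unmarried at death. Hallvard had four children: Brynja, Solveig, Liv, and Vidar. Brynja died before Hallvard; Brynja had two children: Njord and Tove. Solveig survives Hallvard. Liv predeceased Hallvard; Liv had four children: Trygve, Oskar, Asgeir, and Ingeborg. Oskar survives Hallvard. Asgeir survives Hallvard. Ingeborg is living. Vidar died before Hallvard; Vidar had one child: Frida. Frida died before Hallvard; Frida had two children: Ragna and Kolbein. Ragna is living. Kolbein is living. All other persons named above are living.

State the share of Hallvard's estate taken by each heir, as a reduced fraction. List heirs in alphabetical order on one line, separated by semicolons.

Asgeir 1/16; Ingeborg 1/16; Kolbein 1/8; Njord 1/8; Oskar 1/16; Ragna 1/8; Solveig 1/4; Tove 1/8; Trygve 1/16

There is no surviving spouse, so the entire estate passes to Hallvard's descendants per stirpes.
The estate is divided into 4 equal shares of 1/4 among Brynja, Solveig, Liv, Vidar.
Brynja predeceased; the 1/4 allotted to Brynja's branch passes to Brynja's issue by representation.
The 1/4 is divided into 2 equal shares of 1/8 among Njord, Tove.
Njord is living and takes 1/8.
Tove is living and takes 1/8.
Solveig is living and takes 1/4.
Liv predeceased; the 1/4 allotted to Liv's branch passes to Liv's issue by representation.
The 1/4 is divided into 4 equal shares of 1/16 among Trygve, Oskar, Asgeir, Ingeborg.
Trygve is living and takes 1/16.
Oskar is living and takes 1/16.
Asgeir is living and takes 1/16.
Ingeborg is living and takes 1/16.
Vidar predeceased; the 1/4 allotted to Vidar's branch passes to Vidar's issue by representation.
Frida's line is the sole branch at this level, so the full 1/4 passes to Frida's issue by representation.
The 1/4 is divided into 2 equal shares of 1/8 among Ragna, Kolbein.
Ragna is living and takes 1/8.
Kolbein is living and takes 1/8.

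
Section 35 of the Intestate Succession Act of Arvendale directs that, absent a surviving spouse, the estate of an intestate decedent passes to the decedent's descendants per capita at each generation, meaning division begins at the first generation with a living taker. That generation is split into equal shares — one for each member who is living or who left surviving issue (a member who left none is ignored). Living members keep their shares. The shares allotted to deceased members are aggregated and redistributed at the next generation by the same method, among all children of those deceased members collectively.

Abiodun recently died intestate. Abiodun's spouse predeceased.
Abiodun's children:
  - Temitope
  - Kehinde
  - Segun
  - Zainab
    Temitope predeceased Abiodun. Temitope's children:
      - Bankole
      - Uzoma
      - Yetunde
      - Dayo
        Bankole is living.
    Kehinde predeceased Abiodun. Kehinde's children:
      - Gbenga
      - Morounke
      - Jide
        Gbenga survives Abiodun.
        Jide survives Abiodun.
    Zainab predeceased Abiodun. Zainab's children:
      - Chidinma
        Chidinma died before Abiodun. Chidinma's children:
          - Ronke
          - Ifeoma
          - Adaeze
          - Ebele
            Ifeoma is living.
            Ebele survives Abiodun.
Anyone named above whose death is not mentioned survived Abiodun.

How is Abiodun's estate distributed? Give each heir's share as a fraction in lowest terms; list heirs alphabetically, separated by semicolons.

Adaeze 3/128; Bankole 3/32; Dayo 3/32; Ebele 3/128; Gbenga 3/32; Ifeoma 3/128; Jide 3/32; Morounke 3/32; Ronke 3/128; Segun 1/4; Uzoma 3/32; Yetunde 3/32

There is no surviving spouse, so the entire estate passes to Abiodun's descendants per capita at each generation.
At generation 1 (Temitope, Kehinde, Segun, Zainab) there are 4 shares of (1)/4 = 1/4 each.
Living: Segun — each takes 1/4.
Deceased: Temitope, Kehinde, and Zainab. Their combined 3/4 is pooled and carried to generation 2.
At generation 2 (Bankole, Uzoma, Yetunde, Dayo, Gbenga, Morounke, Jide, Chidinma) there are 8 shares of (3/4)/8 = 3/32 each.
Living: Bankole, Uzoma, Yetunde, Dayo, Gbenga, Morounke, and Jide — each takes 3/32.
Deceased: Chidinma. That 3/32 share is carried to generation 3.
At generation 3 (Ronke, Ifeoma, Adaeze, Ebele) there are 4 shares of (3/32)/4 = 3/128 each.
Living: Ronke, Ifeoma, Adaeze, and Ebele — each takes 3/128.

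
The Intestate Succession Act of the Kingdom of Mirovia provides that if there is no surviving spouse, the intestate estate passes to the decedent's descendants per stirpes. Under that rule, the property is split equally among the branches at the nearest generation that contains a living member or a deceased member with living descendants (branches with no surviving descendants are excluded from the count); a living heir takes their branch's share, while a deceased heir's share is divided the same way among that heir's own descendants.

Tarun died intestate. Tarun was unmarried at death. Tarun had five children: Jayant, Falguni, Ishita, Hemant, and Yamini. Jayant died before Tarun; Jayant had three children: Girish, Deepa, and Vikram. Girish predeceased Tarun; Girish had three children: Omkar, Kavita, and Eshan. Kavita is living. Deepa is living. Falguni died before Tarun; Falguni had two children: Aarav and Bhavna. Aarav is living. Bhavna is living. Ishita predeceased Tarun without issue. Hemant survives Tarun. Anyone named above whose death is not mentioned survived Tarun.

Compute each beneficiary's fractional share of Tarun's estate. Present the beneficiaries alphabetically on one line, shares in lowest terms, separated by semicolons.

There is no surviving spouse, so the entire estate passes to Tarun's descendants per stirpes.
Ishita left no surviving issue, so that branch lapses and is disregarded.
The estate is divided into 4 equal shares of 1/4 among Jayant, Falguni, Hemant, Yamini.
Jayant predeceased; the 1/4 allotted to Jayant's branch passes to Jayant's issue by representation.
The 1/4 is divided into 3 equal shares of 1/12 among Girish, Deepa, Vikram.
Girish predeceased; the 1/12 allotted to Girish's branch passes to Girish's issue by representation.
The 1/12 is divided into 3 equal shares of 1/36 among Omkar, Kavita, Eshan.
Omkar is living and takes 1/36.
Kavita is living and takes 1/36.
Eshan is living and takes 1/36.
Deepa is living and takes 1/12.
Vikram is living and takes 1/12.
Falguni predeceased; the 1/4 allotted to Falguni's branch passes to Falguni's issue by representation.
The 1/4 is divided into 2 equal shares of 1/8 among Aarav, Bhavna.
Aarav is living and takes 1/8.
Bhavna is living and takes 1/8.
Hemant is living and takes 1/4.
Yamini is living and takes 1/4.

Aarav 1/8; Bhavna 1/8; Deepa 1/12; Eshan 1/36; Hemant 1/4; Kavita 1/36; Omkar 1/36; Vikram 1/12; Yamini 1/4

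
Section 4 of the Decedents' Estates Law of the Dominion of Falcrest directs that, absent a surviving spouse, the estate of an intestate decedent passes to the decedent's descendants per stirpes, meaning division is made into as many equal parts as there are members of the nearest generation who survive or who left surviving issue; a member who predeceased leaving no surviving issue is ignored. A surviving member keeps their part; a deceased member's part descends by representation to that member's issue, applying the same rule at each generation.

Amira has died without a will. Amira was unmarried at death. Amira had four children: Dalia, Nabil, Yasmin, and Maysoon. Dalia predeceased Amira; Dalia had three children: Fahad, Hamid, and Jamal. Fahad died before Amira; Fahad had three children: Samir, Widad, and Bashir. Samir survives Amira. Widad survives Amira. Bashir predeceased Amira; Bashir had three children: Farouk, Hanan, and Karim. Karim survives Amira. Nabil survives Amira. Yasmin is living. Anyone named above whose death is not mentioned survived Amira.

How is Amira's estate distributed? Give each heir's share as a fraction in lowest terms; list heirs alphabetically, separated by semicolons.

There is no surviving spouse, so the entire estate passes to Amira's descendants per stirpes.
The estate is divided into 4 equal shares of 1/4 among Dalia, Nabil, Yasmin, Maysoon.
Dalia predeceased; the 1/4 allotted to Dalia's branch passes to Dalia's issue by representation.
The 1/4 is divided into 3 equal shares of 1/12 among Fahad, Hamid, Jamal.
Fahad predeceased; the 1/12 allotted to Fahad's branch passes to Fahad's issue by representation.
The 1/12 is divided into 3 equal shares of 1/36 among Samir, Widad, Bashir.
Samir is living and takes 1/36.
Widad is living and takes 1/36.
Bashir predeceased; the 1/36 allotted to Bashir's branch passes to Bashir's issue by representation.
The 1/36 is divided into 3 equal shares of 1/108 among Farouk, Hanan, Karim.
Farouk is living and takes 1/108.
Hanan is living and takes 1/108.
Karim is living and takes 1/108.
Hamid is living and takes 1/12.
Jamal is living and takes 1/12.
Nabil is living and takes 1/4.
Yasmin is living and takes 1/4.
Maysoon is living and takes 1/4.

Farouk 1/108; Hamid 1/12; Hanan 1/108; Jamal 1/12; Karim 1/108; Maysoon 1/4; Nabil 1/4; Samir 1/36; Widad 1/36; Yasmin 1/4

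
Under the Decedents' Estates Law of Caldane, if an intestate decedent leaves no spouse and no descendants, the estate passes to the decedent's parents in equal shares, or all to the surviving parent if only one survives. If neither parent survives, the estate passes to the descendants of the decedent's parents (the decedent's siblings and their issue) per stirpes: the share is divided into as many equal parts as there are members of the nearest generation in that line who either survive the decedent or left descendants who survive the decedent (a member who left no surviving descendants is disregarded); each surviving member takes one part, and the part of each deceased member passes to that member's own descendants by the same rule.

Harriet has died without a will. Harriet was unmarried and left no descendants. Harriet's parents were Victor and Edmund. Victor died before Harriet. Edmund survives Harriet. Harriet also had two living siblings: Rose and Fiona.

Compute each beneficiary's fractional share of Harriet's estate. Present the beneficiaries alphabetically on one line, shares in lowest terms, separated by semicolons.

Edmund 1

Only one parent, Edmund, survives, so Edmund takes the entire estate. The siblings take nothing because a surviving parent has priority.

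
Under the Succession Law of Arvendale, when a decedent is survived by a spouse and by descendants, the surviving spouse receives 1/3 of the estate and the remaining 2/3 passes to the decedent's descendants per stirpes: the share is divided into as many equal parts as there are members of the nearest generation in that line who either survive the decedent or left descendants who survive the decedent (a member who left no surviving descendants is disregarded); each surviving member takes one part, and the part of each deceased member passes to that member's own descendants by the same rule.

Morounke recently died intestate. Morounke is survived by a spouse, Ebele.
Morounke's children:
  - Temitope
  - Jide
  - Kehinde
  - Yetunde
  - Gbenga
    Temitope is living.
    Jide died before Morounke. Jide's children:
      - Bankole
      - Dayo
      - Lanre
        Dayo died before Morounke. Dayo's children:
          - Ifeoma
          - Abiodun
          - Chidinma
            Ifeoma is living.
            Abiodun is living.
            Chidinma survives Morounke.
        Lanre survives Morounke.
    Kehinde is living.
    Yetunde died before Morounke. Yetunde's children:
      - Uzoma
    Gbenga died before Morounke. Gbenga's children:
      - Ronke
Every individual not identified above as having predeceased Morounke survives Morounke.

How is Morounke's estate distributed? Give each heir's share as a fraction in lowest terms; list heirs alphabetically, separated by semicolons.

Ebele, as surviving spouse, takes 1/3.
The remaining 2/3 passes to Morounke's descendants per stirpes.
The 2/3 is divided into 5 equal shares of 2/15 among Temitope, Jide, Kehinde, Yetunde, Gbenga.
Temitope is living and takes 2/15.
Jide predeceased; the 2/15 allotted to Jide's branch passes to Jide's issue by representation.
The 2/15 is divided into 3 equal shares of 2/45 among Bankole, Dayo, Lanre.
Bankole is living and takes 2/45.
Dayo predeceased; the 2/45 allotted to Dayo's branch passes to Dayo's issue by representation.
The 2/45 is divided into 3 equal shares of 2/135 among Ifeoma, Abiodun, Chidinma.
Ifeoma is living and takes 2/135.
Abiodun is living and takes 2/135.
Chidinma is living and takes 2/135.
Lanre is living and takes 2/45.
Kehinde is living and takes 2/15.
Yetunde predeceased; the 2/15 allotted to Yetunde's branch passes to Yetunde's issue by representation.
Uzoma is the sole taker at this level and receives the full 2/15.
Gbenga predeceased; the 2/15 allotted to Gbenga's branch passes to Gbenga's issue by representation.
Ronke is the sole taker at this level and receives the full 2/15.

Abiodun 2/135; Bankole 2/45; Chidinma 2/135; Ebele 1/3; Ifeoma 2/135; Kehinde 2/15; Lanre 2/45; Ronke 2/15; Temitope 2/15; Uzoma 2/15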